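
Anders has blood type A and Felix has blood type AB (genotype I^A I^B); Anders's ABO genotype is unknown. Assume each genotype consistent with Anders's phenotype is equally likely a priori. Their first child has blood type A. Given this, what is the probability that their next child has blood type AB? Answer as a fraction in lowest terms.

3/8

Possible genotypes: Anders ∈ {I^A I^A, I^A i}; Felix ∈ {I^A I^B}.
Weight each parental genotype pair by prior × P(type-A child):
  I^A I^A × I^A I^B: posterior weight 1/2; P(next child type AB) = 1/2.
  I^A i × I^A I^B: posterior weight 1/2; P(next child type AB) = 1/4.
Weighted sum = 3/8.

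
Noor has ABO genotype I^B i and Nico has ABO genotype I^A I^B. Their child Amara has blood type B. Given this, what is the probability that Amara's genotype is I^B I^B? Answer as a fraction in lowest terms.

1/2

Cross I^B i × I^A I^B → 1/4 I^A I^B, 1/4 I^A i, 1/4 I^B I^B, 1/4 I^B i.
Type-B genotypes among offspring: I^B I^B (1/4), I^B i (1/4); total 1/2.
P(I^B I^B | type B) = (1/4) / (1/2) = 1/2.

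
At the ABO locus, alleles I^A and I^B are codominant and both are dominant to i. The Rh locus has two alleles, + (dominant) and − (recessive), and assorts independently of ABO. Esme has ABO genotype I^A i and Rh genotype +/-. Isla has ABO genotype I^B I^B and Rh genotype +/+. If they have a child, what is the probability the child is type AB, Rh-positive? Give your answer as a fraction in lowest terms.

ABO cross I^A i × I^B I^B → offspring phenotypes: 1/2 B, 1/2 AB.
Rh cross +/- × +/+ → 1 Rh+.
Independent loci: P(type AB, Rh-positive) = 1/2 × 1 = 1/2.

1/2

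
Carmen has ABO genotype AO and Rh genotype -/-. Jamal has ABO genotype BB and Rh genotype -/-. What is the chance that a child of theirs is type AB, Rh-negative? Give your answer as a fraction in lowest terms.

1/2

ABO cross AO × BB → offspring phenotypes: 1/2 B, 1/2 AB.
Rh cross -/- × -/- → 1 Rh-.
Independent loci: P(type AB, Rh-negative) = 1/2 × 1 = 1/2.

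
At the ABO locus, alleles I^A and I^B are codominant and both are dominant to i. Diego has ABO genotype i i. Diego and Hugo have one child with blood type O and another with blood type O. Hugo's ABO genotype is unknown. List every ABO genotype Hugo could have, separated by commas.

For each candidate genotype of Hugo, check whether crossing it with i i can produce every observed child phenotype.
  I^A I^A → possible child types {A} ✗
  I^A I^B → possible child types {A, B} ✗
  I^A i → possible child types {O, A} ✓
  I^B I^B → possible child types {B} ✗
  I^B i → possible child types {O, B} ✓
  i i → possible child types {O} ✓

I^A i, I^B i, i i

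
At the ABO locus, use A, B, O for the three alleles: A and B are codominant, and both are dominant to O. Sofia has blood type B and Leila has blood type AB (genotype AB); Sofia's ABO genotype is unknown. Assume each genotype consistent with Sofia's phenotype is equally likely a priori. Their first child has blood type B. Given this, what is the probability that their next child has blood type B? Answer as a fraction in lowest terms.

Possible genotypes: Sofia ∈ {BB, BO}; Leila ∈ {AB}.
Weight each parental genotype pair by prior × P(type-B child):
  BB × AB: posterior weight 1/2; P(next child type B) = 1/2.
  BO × AB: posterior weight 1/2; P(next child type B) = 1/2.
Weighted sum = 1/2.

1/2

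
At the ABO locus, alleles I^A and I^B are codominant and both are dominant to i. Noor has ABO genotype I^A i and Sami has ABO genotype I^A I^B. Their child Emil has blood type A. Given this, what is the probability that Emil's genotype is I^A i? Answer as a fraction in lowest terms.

Cross I^A i × I^A I^B → 1/4 I^A I^A, 1/4 I^A I^B, 1/4 I^A i, 1/4 I^B i.
Type-A genotypes among offspring: I^A I^A (1/4), I^A i (1/4); total 1/2.
P(I^A i | type A) = (1/4) / (1/2) = 1/2.

1/2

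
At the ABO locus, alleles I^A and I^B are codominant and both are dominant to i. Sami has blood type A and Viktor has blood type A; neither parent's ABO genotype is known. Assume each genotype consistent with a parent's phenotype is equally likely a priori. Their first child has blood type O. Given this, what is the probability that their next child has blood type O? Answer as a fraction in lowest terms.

1/4

Possible genotypes: Sami ∈ {I^A I^A, I^A i}; Viktor ∈ {I^A I^A, I^A i}.
Weight each parental genotype pair by prior × P(type-O child):
  I^A i × I^A i: posterior weight 1; P(next child type O) = 1/4.
Weighted sum = 1/4.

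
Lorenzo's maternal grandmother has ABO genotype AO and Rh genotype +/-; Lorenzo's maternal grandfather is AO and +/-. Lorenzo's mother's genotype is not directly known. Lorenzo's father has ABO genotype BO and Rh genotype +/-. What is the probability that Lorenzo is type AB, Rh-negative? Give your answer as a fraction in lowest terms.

Lorenzo's mother's ABO genotype from AO × AO: 1/4 AA, 1/2 AO, 1/4 OO.
Crossing each possibility with the father BO and summing P(type AB): 1/4·1/2 + 1/2·1/4 + 1/4·0 = 1/4.
Similarly for Rh via the mother's Rh distribution: P(Rh-) = 1/4.
Independent loci: 1/4 × 1/4 = 1/16.

1/16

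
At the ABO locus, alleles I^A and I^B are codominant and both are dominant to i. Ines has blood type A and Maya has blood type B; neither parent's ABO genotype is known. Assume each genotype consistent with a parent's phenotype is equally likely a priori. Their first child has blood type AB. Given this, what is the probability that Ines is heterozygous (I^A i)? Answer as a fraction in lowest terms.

1/3

Possible genotypes: Ines ∈ {I^A I^A, I^A i}; Maya ∈ {I^B I^B, I^B i}.
Weight each parental genotype pair by prior × P(type-AB child):
  I^A I^A × I^B I^B: posterior weight 4/9.
  I^A I^A × I^B i: posterior weight 2/9.
  I^A i × I^B I^B: posterior weight 2/9.
  I^A i × I^B i: posterior weight 1/9.
Sum the posterior weight over pairs where Ines is I^A i: 1/3.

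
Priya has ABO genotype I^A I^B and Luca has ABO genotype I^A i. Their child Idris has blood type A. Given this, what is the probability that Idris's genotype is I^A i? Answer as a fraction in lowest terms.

1/2

Cross I^A I^B × I^A i → 1/4 I^A I^A, 1/4 I^A I^B, 1/4 I^A i, 1/4 I^B i.
Type-A genotypes among offspring: I^A I^A (1/4), I^A i (1/4); total 1/2.
P(I^A i | type A) = (1/4) / (1/2) = 1/2.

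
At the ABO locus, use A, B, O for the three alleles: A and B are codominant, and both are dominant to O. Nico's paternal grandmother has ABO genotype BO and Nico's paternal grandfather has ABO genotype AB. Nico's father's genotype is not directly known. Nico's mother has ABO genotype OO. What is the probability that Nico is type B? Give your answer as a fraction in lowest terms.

Nico's father's ABO genotype from BO × AB: 1/4 AB, 1/4 AO, 1/4 BB, 1/4 BO.
Crossing each possibility with the mother OO and summing P(type B): 1/4·1/2 + 1/4·0 + 1/4·1 + 1/4·1/2 = 1/2.

1/2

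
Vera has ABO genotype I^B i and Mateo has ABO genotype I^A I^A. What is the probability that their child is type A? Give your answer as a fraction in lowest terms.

1/2

ABO cross I^B i × I^A I^A → offspring phenotypes: 1/2 A, 1/2 AB.
So P(type A) = 1/2.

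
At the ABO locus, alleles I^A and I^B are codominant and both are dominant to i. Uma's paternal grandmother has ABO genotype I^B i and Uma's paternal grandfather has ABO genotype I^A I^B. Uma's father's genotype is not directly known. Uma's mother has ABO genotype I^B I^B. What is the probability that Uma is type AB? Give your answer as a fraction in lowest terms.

1/4

Uma's father's ABO genotype from I^B i × I^A I^B: 1/4 I^A I^B, 1/4 I^A i, 1/4 I^B I^B, 1/4 I^B i.
Crossing each possibility with the mother I^B I^B and summing P(type AB): 1/4·1/2 + 1/4·1/2 + 1/4·0 + 1/4·0 = 1/4.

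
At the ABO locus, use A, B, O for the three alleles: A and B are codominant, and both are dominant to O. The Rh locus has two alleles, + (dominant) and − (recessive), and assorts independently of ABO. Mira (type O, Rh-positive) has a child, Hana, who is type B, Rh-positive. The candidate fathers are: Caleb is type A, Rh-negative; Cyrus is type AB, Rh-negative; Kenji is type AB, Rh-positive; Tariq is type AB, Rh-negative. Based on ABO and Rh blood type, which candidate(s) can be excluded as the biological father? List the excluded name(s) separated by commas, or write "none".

Caleb

A candidate is excluded only if no genotype consistent with his phenotype could produce a type B, Rh-positive child with a type O, Rh-positive mother.
Caleb (type A, Rh-): no genotype consistent with that phenotype can produce a type-B Rh+ child with a type-O mother.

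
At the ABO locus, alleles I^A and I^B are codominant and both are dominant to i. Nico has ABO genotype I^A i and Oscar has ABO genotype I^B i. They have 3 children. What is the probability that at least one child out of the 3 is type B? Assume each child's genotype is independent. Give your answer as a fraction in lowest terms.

37/64

ABO cross I^A i × I^B i → 1/4 O, 1/4 A, 1/4 B, 1/4 AB.
So P(type B) = 1/4 per child.
P(none) = (3/4)^3 = 27/64; P(at least one) = 1 − 27/64 = 37/64.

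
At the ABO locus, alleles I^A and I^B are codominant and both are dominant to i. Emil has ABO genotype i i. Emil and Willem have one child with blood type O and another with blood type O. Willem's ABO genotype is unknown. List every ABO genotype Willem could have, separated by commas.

I^A i, I^B i, i i

For each candidate genotype of Willem, check whether crossing it with i i can produce every observed child phenotype.
  I^A I^A → possible child types {A} ✗
  I^A I^B → possible child types {A, B} ✗
  I^A i → possible child types {O, A} ✓
  I^B I^B → possible child types {B} ✗
  I^B i → possible child types {O, B} ✓
  i i → possible child types {O} ✓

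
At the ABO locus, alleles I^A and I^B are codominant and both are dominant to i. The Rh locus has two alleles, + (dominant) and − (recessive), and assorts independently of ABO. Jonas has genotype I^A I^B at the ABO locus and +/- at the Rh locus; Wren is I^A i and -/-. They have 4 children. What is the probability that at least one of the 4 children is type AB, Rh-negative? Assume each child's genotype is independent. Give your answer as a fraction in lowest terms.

ABO cross I^A I^B × I^A i → 1/2 A, 1/4 B, 1/4 AB.
Rh cross +/- × -/- → 1/2 Rh+, 1/2 Rh-; so P(type AB, Rh-negative) = 1/4 × 1/2 = 1/8 per child.
P(none) = (7/8)^4 = 2401/4096; P(at least one) = 1 − 2401/4096 = 1695/4096.

1695/4096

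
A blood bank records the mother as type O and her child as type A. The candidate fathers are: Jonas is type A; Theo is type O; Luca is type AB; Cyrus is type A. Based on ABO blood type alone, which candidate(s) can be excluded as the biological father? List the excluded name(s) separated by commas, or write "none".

Theo

A candidate is excluded only if no genotype consistent with his phenotype could produce a type A child with a type O mother.
Theo (type O): no genotype consistent with that phenotype can produce a type-A child with a type-O mother.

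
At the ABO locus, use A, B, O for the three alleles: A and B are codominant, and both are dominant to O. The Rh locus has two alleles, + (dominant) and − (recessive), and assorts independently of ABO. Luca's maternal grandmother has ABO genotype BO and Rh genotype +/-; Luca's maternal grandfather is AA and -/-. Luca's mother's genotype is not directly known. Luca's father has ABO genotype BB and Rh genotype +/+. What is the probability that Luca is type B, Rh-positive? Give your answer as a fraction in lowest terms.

Luca's mother's ABO genotype from BO × AA: 1/2 AB, 1/2 AO.
Crossing each possibility with the father BB and summing P(type B): 1/2·1/2 + 1/2·1/2 = 1/2.
Similarly for Rh via the mother's Rh distribution: P(Rh+) = 1.
Independent loci: 1/2 × 1 = 1/2.

1/2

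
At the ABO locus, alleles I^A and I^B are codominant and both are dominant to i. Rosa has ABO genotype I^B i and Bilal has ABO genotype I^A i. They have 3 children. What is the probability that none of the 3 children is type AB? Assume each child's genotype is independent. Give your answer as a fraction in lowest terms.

27/64

ABO cross I^B i × I^A i → 1/4 O, 1/4 A, 1/4 B, 1/4 AB.
So P(type AB) = 1/4 per child.
P(not type AB) = 3/4 for one child; (3/4)^3 = 27/64.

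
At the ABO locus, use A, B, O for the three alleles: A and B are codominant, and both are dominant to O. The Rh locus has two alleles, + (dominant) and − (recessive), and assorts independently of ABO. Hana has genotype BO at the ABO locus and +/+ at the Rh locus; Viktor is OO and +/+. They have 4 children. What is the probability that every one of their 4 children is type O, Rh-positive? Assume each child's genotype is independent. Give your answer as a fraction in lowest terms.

ABO cross BO × OO → 1/2 O, 1/2 B.
Rh cross +/+ × +/+ → 1 Rh+; so P(type O, Rh-positive) = 1/2 × 1 = 1/2 per child.
All 4 independent: (1/2)^4 = 1/16.

1/16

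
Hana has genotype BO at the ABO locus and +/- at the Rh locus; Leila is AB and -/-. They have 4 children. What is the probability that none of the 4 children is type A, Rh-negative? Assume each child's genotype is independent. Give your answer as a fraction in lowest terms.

2401/4096

ABO cross BO × AB → 1/4 A, 1/2 B, 1/4 AB.
Rh cross +/- × -/- → 1/2 Rh+, 1/2 Rh-; so P(type A, Rh-negative) = 1/4 × 1/2 = 1/8 per child.
P(not type A, Rh-negative) = 7/8 for one child; (7/8)^4 = 2401/4096.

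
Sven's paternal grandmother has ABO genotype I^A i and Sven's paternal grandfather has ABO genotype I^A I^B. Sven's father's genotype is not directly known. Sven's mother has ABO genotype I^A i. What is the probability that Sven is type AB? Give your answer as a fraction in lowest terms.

1/8

Sven's father's ABO genotype from I^A i × I^A I^B: 1/4 I^A I^A, 1/4 I^A I^B, 1/4 I^A i, 1/4 I^B i.
Crossing each possibility with the mother I^A i and summing P(type AB): 1/4·0 + 1/4·1/4 + 1/4·0 + 1/4·1/4 = 1/8.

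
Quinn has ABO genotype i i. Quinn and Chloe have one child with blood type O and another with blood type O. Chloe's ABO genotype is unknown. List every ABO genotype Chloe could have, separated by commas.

For each candidate genotype of Chloe, check whether crossing it with i i can produce every observed child phenotype.
  I^A I^A → possible child types {A} ✗
  I^A I^B → possible child types {A, B} ✗
  I^A i → possible child types {O, A} ✓
  I^B I^B → possible child types {B} ✗
  I^B i → possible child types {O, B} ✓
  i i → possible child types {O} ✓

I^A i, I^B i, i i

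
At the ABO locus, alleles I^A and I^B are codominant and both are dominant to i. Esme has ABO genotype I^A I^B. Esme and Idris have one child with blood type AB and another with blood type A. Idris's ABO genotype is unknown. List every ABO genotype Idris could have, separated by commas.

For each candidate genotype of Idris, check whether crossing it with I^A I^B can produce every observed child phenotype.
  I^A I^A → possible child types {A, AB} ✓
  I^A I^B → possible child types {A, B, AB} ✓
  I^A i → possible child types {A, B, AB} ✓
  I^B I^B → possible child types {B, AB} ✗
  I^B i → possible child types {A, B, AB} ✓
  i i → possible child types {A, B} ✗

I^A I^A, I^A I^B, I^A i, I^B i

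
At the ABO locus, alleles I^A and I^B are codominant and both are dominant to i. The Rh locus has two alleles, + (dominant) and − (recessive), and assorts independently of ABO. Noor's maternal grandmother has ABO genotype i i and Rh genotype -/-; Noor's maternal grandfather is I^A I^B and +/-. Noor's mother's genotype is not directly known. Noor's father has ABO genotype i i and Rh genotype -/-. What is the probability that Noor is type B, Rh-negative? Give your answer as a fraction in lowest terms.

Noor's mother's ABO genotype from i i × I^A I^B: 1/2 I^A i, 1/2 I^B i.
Crossing each possibility with the father i i and summing P(type B): 1/2·0 + 1/2·1/2 = 1/4.
Similarly for Rh via the mother's Rh distribution: P(Rh-) = 3/4.
Independent loci: 1/4 × 3/4 = 3/16.

3/16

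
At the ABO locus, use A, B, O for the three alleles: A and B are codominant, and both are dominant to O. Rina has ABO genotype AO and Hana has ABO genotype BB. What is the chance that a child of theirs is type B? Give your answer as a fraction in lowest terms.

ABO cross AO × BB → offspring phenotypes: 1/2 B, 1/2 AB.
So P(type B) = 1/2.

1/2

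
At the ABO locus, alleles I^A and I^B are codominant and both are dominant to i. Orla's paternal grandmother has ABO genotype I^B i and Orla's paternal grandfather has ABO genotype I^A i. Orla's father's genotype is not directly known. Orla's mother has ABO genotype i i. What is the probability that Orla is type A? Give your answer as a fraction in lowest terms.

1/4

Orla's father's ABO genotype from I^B i × I^A i: 1/4 I^A I^B, 1/4 I^A i, 1/4 I^B i, 1/4 i i.
Crossing each possibility with the mother i i and summing P(type A): 1/4·1/2 + 1/4·1/2 + 1/4·0 + 1/4·0 = 1/4.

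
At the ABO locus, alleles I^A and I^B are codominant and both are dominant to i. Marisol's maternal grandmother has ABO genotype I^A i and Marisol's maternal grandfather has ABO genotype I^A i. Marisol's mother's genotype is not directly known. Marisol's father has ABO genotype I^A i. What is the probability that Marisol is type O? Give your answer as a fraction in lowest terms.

Marisol's mother's ABO genotype from I^A i × I^A i: 1/4 I^A I^A, 1/2 I^A i, 1/4 i i.
Crossing each possibility with the father I^A i and summing P(type O): 1/4·0 + 1/2·1/4 + 1/4·1/2 = 1/4.

1/4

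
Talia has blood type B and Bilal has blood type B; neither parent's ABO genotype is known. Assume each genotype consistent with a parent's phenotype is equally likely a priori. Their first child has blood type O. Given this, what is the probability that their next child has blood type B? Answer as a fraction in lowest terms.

Possible genotypes: Talia ∈ {I^B I^B, I^B i}; Bilal ∈ {I^B I^B, I^B i}.
Weight each parental genotype pair by prior × P(type-O child):
  I^B i × I^B i: posterior weight 1; P(next child type B) = 3/4.
Weighted sum = 3/4.

3/4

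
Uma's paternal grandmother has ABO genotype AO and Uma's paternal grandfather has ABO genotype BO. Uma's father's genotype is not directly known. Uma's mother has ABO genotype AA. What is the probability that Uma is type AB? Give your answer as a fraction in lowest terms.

Uma's father's ABO genotype from AO × BO: 1/4 AB, 1/4 AO, 1/4 BO, 1/4 OO.
Crossing each possibility with the mother AA and summing P(type AB): 1/4·1/2 + 1/4·0 + 1/4·1/2 + 1/4·0 = 1/4.

1/4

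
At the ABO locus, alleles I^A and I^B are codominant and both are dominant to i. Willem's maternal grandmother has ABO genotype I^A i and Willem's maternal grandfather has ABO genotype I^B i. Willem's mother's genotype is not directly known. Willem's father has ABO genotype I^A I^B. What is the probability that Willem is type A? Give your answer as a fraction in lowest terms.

3/8

Willem's mother's ABO genotype from I^A i × I^B i: 1/4 I^A I^B, 1/4 I^A i, 1/4 I^B i, 1/4 i i.
Crossing each possibility with the father I^A I^B and summing P(type A): 1/4·1/4 + 1/4·1/2 + 1/4·1/4 + 1/4·1/2 = 3/8.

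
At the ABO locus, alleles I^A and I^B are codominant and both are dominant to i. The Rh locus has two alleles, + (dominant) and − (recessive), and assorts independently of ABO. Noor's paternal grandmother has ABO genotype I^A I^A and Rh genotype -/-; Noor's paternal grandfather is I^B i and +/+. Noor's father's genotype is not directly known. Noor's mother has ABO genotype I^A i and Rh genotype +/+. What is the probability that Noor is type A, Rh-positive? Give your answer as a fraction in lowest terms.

Noor's father's ABO genotype from I^A I^A × I^B i: 1/2 I^A I^B, 1/2 I^A i.
Crossing each possibility with the mother I^A i and summing P(type A): 1/2·1/2 + 1/2·3/4 = 5/8.
Similarly for Rh via the father's Rh distribution: P(Rh+) = 1.
Independent loci: 5/8 × 1 = 5/8.

5/8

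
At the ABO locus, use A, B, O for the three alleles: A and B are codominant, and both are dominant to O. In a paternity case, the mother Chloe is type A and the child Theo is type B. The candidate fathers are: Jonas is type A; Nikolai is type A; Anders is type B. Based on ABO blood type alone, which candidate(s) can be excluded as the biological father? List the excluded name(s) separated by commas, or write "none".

A candidate is excluded only if no genotype consistent with his phenotype could produce a type B child with a type A mother.
Jonas (type A): no genotype consistent with that phenotype can produce a type-B child with a type-A mother.
Nikolai (type A): no genotype consistent with that phenotype can produce a type-B child with a type-A mother.

Jonas, Nikolai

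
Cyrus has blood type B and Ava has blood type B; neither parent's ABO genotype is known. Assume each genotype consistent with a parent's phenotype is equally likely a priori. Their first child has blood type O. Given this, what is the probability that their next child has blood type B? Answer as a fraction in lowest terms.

3/4

Possible genotypes: Cyrus ∈ {BB, BO}; Ava ∈ {BB, BO}.
Weight each parental genotype pair by prior × P(type-O child):
  BO × BO: posterior weight 1; P(next child type B) = 3/4.
Weighted sum = 3/4.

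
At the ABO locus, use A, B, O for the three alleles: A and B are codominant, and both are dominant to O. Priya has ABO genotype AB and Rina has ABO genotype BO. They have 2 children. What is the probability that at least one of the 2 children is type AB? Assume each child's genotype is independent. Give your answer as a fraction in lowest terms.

ABO cross AB × BO → 1/4 A, 1/2 B, 1/4 AB.
So P(type AB) = 1/4 per child.
P(none) = (3/4)^2 = 9/16; P(at least one) = 1 − 9/16 = 7/16.

7/16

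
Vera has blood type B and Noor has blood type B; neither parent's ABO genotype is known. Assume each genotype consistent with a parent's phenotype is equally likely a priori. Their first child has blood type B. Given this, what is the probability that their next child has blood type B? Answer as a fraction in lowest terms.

19/20

Possible genotypes: Vera ∈ {I^B I^B, I^B i}; Noor ∈ {I^B I^B, I^B i}.
Weight each parental genotype pair by prior × P(type-B child):
  I^B I^B × I^B I^B: posterior weight 4/15; P(next child type B) = 1.
  I^B I^B × I^B i: posterior weight 4/15; P(next child type B) = 1.
  I^B i × I^B I^B: posterior weight 4/15; P(next child type B) = 1.
  I^B i × I^B i: posterior weight 1/5; P(next child type B) = 3/4.
Weighted sum = 19/20.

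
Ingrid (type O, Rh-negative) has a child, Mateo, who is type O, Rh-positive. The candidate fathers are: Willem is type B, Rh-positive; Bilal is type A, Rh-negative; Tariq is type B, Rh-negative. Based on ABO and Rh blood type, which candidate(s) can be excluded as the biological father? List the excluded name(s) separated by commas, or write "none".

A candidate is excluded only if no genotype consistent with his phenotype could produce a type O, Rh-positive child with a type O, Rh-negative mother.
Bilal (type A, Rh-): no genotype consistent with that phenotype can produce a type-O Rh+ child with a type-O mother.
Tariq (type B, Rh-): no genotype consistent with that phenotype can produce a type-O Rh+ child with a type-O mother.

Bilal, Tariq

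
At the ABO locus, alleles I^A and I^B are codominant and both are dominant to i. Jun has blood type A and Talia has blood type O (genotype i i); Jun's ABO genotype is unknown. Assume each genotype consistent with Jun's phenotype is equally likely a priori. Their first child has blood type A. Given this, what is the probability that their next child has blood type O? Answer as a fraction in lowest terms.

1/6

Possible genotypes: Jun ∈ {I^A I^A, I^A i}; Talia ∈ {i i}.
Weight each parental genotype pair by prior × P(type-A child):
  I^A I^A × i i: posterior weight 2/3; P(next child type O) = 0.
  I^A i × i i: posterior weight 1/3; P(next child type O) = 1/2.
Weighted sum = 1/6.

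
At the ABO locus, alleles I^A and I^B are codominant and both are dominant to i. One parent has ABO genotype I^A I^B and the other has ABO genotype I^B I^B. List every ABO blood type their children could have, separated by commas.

B, AB

Gametes from I^A I^B × I^B I^B give offspring ABO genotypes I^A I^B, I^B I^B, i.e. phenotypes B, AB.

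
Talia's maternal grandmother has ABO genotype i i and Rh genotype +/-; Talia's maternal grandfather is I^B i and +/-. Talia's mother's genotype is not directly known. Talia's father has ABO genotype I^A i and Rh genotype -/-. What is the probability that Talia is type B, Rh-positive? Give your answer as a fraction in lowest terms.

1/16

Talia's mother's ABO genotype from i i × I^B i: 1/2 I^B i, 1/2 i i.
Crossing each possibility with the father I^A i and summing P(type B): 1/2·1/4 + 1/2·0 = 1/8.
Similarly for Rh via the mother's Rh distribution: P(Rh+) = 1/2.
Independent loci: 1/8 × 1/2 = 1/16.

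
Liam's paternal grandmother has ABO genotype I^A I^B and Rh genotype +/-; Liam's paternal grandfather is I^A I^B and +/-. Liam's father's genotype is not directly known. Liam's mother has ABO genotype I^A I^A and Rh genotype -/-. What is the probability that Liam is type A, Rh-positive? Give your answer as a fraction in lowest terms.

Liam's father's ABO genotype from I^A I^B × I^A I^B: 1/4 I^A I^A, 1/2 I^A I^B, 1/4 I^B I^B.
Crossing each possibility with the mother I^A I^A and summing P(type A): 1/4·1 + 1/2·1/2 + 1/4·0 = 1/2.
Similarly for Rh via the father's Rh distribution: P(Rh+) = 1/2.
Independent loci: 1/2 × 1/2 = 1/4.

1/4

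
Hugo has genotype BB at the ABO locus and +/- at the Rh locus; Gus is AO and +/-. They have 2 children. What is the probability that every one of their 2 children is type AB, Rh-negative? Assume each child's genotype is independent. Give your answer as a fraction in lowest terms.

ABO cross BB × AO → 1/2 B, 1/2 AB.
Rh cross +/- × +/- → 3/4 Rh+, 1/4 Rh-; so P(type AB, Rh-negative) = 1/2 × 1/4 = 1/8 per child.
All 2 independent: (1/8)^2 = 1/64.

1/64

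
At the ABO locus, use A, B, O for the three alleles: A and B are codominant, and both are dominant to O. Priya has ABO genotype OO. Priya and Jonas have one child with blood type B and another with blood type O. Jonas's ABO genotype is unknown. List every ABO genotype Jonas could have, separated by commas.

BO

For each candidate genotype of Jonas, check whether crossing it with OO can produce every observed child phenotype.
  AA → possible child types {A} ✗
  AB → possible child types {A, B} ✗
  AO → possible child types {O, A} ✗
  BB → possible child types {B} ✗
  BO → possible child types {O, B} ✓
  OO → possible child types {O} ✗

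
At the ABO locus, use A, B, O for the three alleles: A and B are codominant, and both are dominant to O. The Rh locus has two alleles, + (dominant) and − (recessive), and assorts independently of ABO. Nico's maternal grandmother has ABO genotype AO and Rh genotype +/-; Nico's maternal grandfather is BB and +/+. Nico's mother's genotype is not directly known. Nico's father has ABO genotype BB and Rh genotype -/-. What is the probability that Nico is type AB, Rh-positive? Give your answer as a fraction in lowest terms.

Nico's mother's ABO genotype from AO × BB: 1/2 AB, 1/2 BO.
Crossing each possibility with the father BB and summing P(type AB): 1/2·1/2 + 1/2·0 = 1/4.
Similarly for Rh via the mother's Rh distribution: P(Rh+) = 3/4.
Independent loci: 1/4 × 3/4 = 3/16.

3/16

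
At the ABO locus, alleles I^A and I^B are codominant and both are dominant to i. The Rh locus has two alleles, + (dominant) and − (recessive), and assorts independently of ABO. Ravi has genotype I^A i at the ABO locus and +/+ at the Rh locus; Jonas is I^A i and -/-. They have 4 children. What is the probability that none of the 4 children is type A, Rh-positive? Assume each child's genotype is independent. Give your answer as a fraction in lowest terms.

1/256

ABO cross I^A i × I^A i → 1/4 O, 3/4 A.
Rh cross +/+ × -/- → 1 Rh+; so P(type A, Rh-positive) = 3/4 × 1 = 3/4 per child.
P(not type A, Rh-positive) = 1/4 for one child; (1/4)^4 = 1/256.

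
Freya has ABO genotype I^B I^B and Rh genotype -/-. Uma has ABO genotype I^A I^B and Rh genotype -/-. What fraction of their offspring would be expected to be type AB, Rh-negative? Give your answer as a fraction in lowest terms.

ABO cross I^B I^B × I^A I^B → offspring phenotypes: 1/2 B, 1/2 AB.
Rh cross -/- × -/- → 1 Rh-.
Independent loci: P(type AB, Rh-negative) = 1/2 × 1 = 1/2.

1/2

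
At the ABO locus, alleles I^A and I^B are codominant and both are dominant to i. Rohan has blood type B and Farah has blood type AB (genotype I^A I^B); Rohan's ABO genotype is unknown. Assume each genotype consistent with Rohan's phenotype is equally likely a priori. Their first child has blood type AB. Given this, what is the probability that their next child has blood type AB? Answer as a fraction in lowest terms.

Possible genotypes: Rohan ∈ {I^B I^B, I^B i}; Farah ∈ {I^A I^B}.
Weight each parental genotype pair by prior × P(type-AB child):
  I^B I^B × I^A I^B: posterior weight 2/3; P(next child type AB) = 1/2.
  I^B i × I^A I^B: posterior weight 1/3; P(next child type AB) = 1/4.
Weighted sum = 5/12.

5/12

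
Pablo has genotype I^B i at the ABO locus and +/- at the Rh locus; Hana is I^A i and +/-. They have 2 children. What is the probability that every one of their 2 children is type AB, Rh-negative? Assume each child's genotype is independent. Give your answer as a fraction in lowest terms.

ABO cross I^B i × I^A i → 1/4 O, 1/4 A, 1/4 B, 1/4 AB.
Rh cross +/- × +/- → 3/4 Rh+, 1/4 Rh-; so P(type AB, Rh-negative) = 1/4 × 1/4 = 1/16 per child.
All 2 independent: (1/16)^2 = 1/256.

1/256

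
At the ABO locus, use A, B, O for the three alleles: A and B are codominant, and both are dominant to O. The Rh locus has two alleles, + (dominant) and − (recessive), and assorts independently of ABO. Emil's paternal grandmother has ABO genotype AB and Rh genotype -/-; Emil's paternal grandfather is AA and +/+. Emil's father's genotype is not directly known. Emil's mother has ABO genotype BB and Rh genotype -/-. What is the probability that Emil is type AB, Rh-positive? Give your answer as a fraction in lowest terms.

Emil's father's ABO genotype from AB × AA: 1/2 AA, 1/2 AB.
Crossing each possibility with the mother BB and summing P(type AB): 1/2·1 + 1/2·1/2 = 3/4.
Similarly for Rh via the father's Rh distribution: P(Rh+) = 1/2.
Independent loci: 3/4 × 1/2 = 3/8.

3/8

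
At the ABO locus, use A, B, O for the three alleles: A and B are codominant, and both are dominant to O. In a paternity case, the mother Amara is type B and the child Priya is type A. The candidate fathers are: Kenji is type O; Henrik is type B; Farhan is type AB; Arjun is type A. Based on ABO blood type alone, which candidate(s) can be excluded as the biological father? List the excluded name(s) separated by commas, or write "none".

Kenji, Henrik

A candidate is excluded only if no genotype consistent with his phenotype could produce a type A child with a type B mother.
Kenji (type O): no genotype consistent with that phenotype can produce a type-A child with a type-B mother.
Henrik (type B): no genotype consistent with that phenotype can produce a type-A child with a type-B mother.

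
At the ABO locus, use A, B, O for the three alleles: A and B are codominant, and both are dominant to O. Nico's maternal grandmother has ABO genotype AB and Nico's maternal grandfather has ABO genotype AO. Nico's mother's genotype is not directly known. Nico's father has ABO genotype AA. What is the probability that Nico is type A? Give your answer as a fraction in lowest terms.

Nico's mother's ABO genotype from AB × AO: 1/4 AA, 1/4 AB, 1/4 AO, 1/4 BO.
Crossing each possibility with the father AA and summing P(type A): 1/4·1 + 1/4·1/2 + 1/4·1 + 1/4·1/2 = 3/4.

3/4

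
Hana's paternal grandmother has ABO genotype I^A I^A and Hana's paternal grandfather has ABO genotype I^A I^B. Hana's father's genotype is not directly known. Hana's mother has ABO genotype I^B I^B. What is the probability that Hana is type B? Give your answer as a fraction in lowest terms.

1/4

Hana's father's ABO genotype from I^A I^A × I^A I^B: 1/2 I^A I^A, 1/2 I^A I^B.
Crossing each possibility with the mother I^B I^B and summing P(type B): 1/2·0 + 1/2·1/2 = 1/4.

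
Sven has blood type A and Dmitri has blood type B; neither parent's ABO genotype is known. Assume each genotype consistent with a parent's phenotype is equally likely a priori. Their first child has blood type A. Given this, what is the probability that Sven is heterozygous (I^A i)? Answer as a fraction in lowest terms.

1/3

Possible genotypes: Sven ∈ {I^A I^A, I^A i}; Dmitri ∈ {I^B I^B, I^B i}.
Weight each parental genotype pair by prior × P(type-A child):
  I^A I^A × I^B i: posterior weight 2/3.
  I^A i × I^B i: posterior weight 1/3.
Sum the posterior weight over pairs where Sven is I^A i: 1/3.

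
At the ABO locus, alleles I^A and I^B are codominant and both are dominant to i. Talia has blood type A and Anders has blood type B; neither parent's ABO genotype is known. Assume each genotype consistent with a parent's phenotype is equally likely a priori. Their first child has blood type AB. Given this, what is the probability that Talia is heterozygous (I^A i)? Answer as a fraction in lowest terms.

Possible genotypes: Talia ∈ {I^A I^A, I^A i}; Anders ∈ {I^B I^B, I^B i}.
Weight each parental genotype pair by prior × P(type-AB child):
  I^A I^A × I^B I^B: posterior weight 4/9.
  I^A I^A × I^B i: posterior weight 2/9.
  I^A i × I^B I^B: posterior weight 2/9.
  I^A i × I^B i: posterior weight 1/9.
Sum the posterior weight over pairs where Talia is I^A i: 1/3.

1/3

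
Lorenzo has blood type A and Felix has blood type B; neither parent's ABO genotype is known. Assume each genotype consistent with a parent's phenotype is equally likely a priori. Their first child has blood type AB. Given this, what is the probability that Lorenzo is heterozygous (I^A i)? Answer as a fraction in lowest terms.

1/3

Possible genotypes: Lorenzo ∈ {I^A I^A, I^A i}; Felix ∈ {I^B I^B, I^B i}.
Weight each parental genotype pair by prior × P(type-AB child):
  I^A I^A × I^B I^B: posterior weight 4/9.
  I^A I^A × I^B i: posterior weight 2/9.
  I^A i × I^B I^B: posterior weight 2/9.
  I^A i × I^B i: posterior weight 1/9.
Sum the posterior weight over pairs where Lorenzo is I^A i: 1/3.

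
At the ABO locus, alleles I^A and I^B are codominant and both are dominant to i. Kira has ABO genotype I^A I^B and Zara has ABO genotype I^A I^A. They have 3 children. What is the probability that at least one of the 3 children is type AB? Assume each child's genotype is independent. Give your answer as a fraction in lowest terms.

7/8

ABO cross I^A I^B × I^A I^A → 1/2 A, 1/2 AB.
So P(type AB) = 1/2 per child.
P(none) = (1/2)^3 = 1/8; P(at least one) = 1 − 1/8 = 7/8.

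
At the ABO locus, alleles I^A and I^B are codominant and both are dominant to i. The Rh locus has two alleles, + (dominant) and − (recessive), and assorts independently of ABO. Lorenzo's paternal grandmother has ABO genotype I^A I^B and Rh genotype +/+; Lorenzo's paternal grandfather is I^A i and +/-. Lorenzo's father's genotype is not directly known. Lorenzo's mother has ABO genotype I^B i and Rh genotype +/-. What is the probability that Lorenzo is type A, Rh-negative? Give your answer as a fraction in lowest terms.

Lorenzo's father's ABO genotype from I^A I^B × I^A i: 1/4 I^A I^A, 1/4 I^A I^B, 1/4 I^A i, 1/4 I^B i.
Crossing each possibility with the mother I^B i and summing P(type A): 1/4·1/2 + 1/4·1/4 + 1/4·1/4 + 1/4·0 = 1/4.
Similarly for Rh via the father's Rh distribution: P(Rh-) = 1/8.
Independent loci: 1/4 × 1/8 = 1/32.

1/32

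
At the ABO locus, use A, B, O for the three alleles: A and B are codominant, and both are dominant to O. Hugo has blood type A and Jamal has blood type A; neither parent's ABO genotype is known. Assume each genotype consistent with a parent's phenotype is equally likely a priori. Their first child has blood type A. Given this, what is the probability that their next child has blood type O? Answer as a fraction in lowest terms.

Possible genotypes: Hugo ∈ {AA, AO}; Jamal ∈ {AA, AO}.
Weight each parental genotype pair by prior × P(type-A child):
  AA × AA: posterior weight 4/15; P(next child type O) = 0.
  AA × AO: posterior weight 4/15; P(next child type O) = 0.
  AO × AA: posterior weight 4/15; P(next child type O) = 0.
  AO × AO: posterior weight 1/5; P(next child type O) = 1/4.
Weighted sum = 1/20.

1/20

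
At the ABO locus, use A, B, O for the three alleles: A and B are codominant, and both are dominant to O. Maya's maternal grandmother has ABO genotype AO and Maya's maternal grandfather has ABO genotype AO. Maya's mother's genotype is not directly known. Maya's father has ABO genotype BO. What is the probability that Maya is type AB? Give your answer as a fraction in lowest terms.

1/4

Maya's mother's ABO genotype from AO × AO: 1/4 AA, 1/2 AO, 1/4 OO.
Crossing each possibility with the father BO and summing P(type AB): 1/4·1/2 + 1/2·1/4 + 1/4·0 = 1/4.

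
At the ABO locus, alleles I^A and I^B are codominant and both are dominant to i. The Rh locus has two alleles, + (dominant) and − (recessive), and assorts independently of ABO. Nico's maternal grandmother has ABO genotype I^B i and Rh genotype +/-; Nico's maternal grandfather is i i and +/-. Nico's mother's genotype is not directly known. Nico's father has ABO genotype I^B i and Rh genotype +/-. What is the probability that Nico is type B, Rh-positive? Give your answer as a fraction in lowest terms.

15/32

Nico's mother's ABO genotype from I^B i × i i: 1/2 I^B i, 1/2 i i.
Crossing each possibility with the father I^B i and summing P(type B): 1/2·3/4 + 1/2·1/2 = 5/8.
Similarly for Rh via the mother's Rh distribution: P(Rh+) = 3/4.
Independent loci: 5/8 × 3/4 = 15/32.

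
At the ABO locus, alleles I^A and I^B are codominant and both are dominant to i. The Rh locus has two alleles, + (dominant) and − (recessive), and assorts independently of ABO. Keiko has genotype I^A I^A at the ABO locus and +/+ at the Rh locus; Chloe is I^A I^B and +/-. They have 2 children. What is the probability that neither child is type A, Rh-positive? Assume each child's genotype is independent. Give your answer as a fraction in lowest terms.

1/4

ABO cross I^A I^A × I^A I^B → 1/2 A, 1/2 AB.
Rh cross +/+ × +/- → 1 Rh+; so P(type A, Rh-positive) = 1/2 × 1 = 1/2 per child.
P(not type A, Rh-positive) = 1/2 for one child; (1/2)^2 = 1/4.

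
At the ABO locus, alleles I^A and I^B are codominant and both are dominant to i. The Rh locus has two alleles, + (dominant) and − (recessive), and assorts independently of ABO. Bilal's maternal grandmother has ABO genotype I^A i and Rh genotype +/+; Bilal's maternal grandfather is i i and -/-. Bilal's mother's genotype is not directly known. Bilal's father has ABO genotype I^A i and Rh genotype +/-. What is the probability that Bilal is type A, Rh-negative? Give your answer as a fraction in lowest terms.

5/32

Bilal's mother's ABO genotype from I^A i × i i: 1/2 I^A i, 1/2 i i.
Crossing each possibility with the father I^A i and summing P(type A): 1/2·3/4 + 1/2·1/2 = 5/8.
Similarly for Rh via the mother's Rh distribution: P(Rh-) = 1/4.
Independent loci: 5/8 × 1/4 = 5/32.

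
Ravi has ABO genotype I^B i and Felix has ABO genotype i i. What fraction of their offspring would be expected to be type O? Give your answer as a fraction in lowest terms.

ABO cross I^B i × i i → offspring phenotypes: 1/2 O, 1/2 B.
So P(type O) = 1/2.

1/2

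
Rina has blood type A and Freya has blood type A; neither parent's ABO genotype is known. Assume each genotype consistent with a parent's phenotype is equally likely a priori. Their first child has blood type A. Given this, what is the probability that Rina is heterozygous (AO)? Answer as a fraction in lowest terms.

Possible genotypes: Rina ∈ {AA, AO}; Freya ∈ {AA, AO}.
Weight each parental genotype pair by prior × P(type-A child):
  AA × AA: posterior weight 4/15.
  AA × AO: posterior weight 4/15.
  AO × AA: posterior weight 4/15.
  AO × AO: posterior weight 1/5.
Sum the posterior weight over pairs where Rina is AO: 7/15.

7/15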